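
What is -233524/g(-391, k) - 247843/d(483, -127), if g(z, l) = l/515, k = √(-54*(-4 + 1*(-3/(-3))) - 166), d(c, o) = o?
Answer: 247843/127 + 60132430*I ≈ 1951.5 + 6.0132e+7*I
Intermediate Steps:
k = 2*I (k = √(-54*(-4 + 1*(-3*(-⅓))) - 166) = √(-54*(-4 + 1*1) - 166) = √(-54*(-4 + 1) - 166) = √(-54*(-3) - 166) = √(162 - 166) = √(-4) = 2*I ≈ 2.0*I)
g(z, l) = l/515 (g(z, l) = l*(1/515) = l/515)
-233524/g(-391, k) - 247843/d(483, -127) = -233524*(-515*I/2) - 247843/(-127) = -233524*(-515*I/2) - 247843*(-1/127) = -(-60132430)*I + 247843/127 = 60132430*I + 247843/127 = 247843/127 + 60132430*I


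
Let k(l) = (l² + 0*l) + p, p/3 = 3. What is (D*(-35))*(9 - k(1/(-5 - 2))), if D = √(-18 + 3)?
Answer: 5*I*√15/7 ≈ 2.7664*I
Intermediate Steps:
p = 9 (p = 3*3 = 9)
k(l) = 9 + l² (k(l) = (l² + 0*l) + 9 = (l² + 0) + 9 = l² + 9 = 9 + l²)
D = I*√15 (D = √(-15) = I*√15 ≈ 3.873*I)
(D*(-35))*(9 - k(1/(-5 - 2))) = ((I*√15)*(-35))*(9 - (9 + (1/(-5 - 2))²)) = (-35*I*√15)*(9 - (9 + (1/(-7))²)) = (-35*I*√15)*(9 - (9 + (-⅐)²)) = (-35*I*√15)*(9 - (9 + 1/49)) = (-35*I*√15)*(9 - 1*442/49) = (-35*I*√15)*(9 - 442/49) = -35*I*√15*(-1/49) = 5*I*√15/7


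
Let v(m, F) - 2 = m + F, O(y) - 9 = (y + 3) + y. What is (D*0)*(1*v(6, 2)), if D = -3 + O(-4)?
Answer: 0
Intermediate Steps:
O(y) = 12 + 2*y (O(y) = 9 + ((y + 3) + y) = 9 + ((3 + y) + y) = 9 + (3 + 2*y) = 12 + 2*y)
v(m, F) = 2 + F + m (v(m, F) = 2 + (m + F) = 2 + (F + m) = 2 + F + m)
D = 1 (D = -3 + (12 + 2*(-4)) = -3 + (12 - 8) = -3 + 4 = 1)
(D*0)*(1*v(6, 2)) = (1*0)*(1*(2 + 2 + 6)) = 0*(1*10) = 0*10 = 0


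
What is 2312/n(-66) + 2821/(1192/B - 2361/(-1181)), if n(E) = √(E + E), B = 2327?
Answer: 7752635527/6901799 - 1156*I*√33/33 ≈ 1123.3 - 201.23*I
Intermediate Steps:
n(E) = √2*√E (n(E) = √(2*E) = √2*√E)
2312/n(-66) + 2821/(1192/B - 2361/(-1181)) = 2312/((√2*√(-66))) + 2821/(1192/2327 - 2361/(-1181)) = 2312/((√2*(I*√66))) + 2821/(1192*(1/2327) - 2361*(-1/1181)) = 2312/((2*I*√33)) + 2821/(1192/2327 + 2361/1181) = 2312*(-I*√33/66) + 2821/(6901799/2748187) = -1156*I*√33/33 + 2821*(2748187/6901799) = -1156*I*√33/33 + 7752635527/6901799 = 7752635527/6901799 - 1156*I*√33/33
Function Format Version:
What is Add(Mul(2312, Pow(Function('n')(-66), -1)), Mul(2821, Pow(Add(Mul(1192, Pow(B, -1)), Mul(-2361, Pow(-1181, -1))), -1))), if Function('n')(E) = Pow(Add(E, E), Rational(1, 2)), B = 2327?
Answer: Add(Rational(7752635527, 6901799), Mul(Rational(-1156, 33), I, Pow(33, Rational(1, 2)))) ≈ Add(1123.3, Mul(-201.23, I))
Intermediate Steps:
Function('n')(E) = Mul(Pow(2, Rational(1, 2)), Pow(E, Rational(1, 2))) (Function('n')(E) = Pow(Mul(2, E), Rational(1, 2)) = Mul(Pow(2, Rational(1, 2)), Pow(E, Rational(1, 2))))
Add(Mul(2312, Pow(Function('n')(-66), -1)), Mul(2821, Pow(Add(Mul(1192, Pow(B, -1)), Mul(-2361, Pow(-1181, -1))), -1))) = Add(Mul(2312, Pow(Mul(Pow(2, Rational(1, 2)), Pow(-66, Rational(1, 2))), -1)), Mul(2821, Pow(Add(Mul(1192, Pow(2327, -1)), Mul(-2361, Pow(-1181, -1))), -1))) = Add(Mul(2312, Pow(Mul(Pow(2, Rational(1, 2)), Mul(I, Pow(66, Rational(1, 2)))), -1)), Mul(2821, Pow(Add(Mul(1192, Rational(1, 2327)), Mul(-2361, Rational(-1, 1181))), -1))) = Add(Mul(2312, Pow(Mul(2, I, Pow(33, Rational(1, 2))), -1)), Mul(2821, Pow(Add(Rational(1192, 2327), Rational(2361, 1181)), -1))) = Add(Mul(2312, Mul(Rational(-1, 66), I, Pow(33, Rational(1, 2)))), Mul(2821, Pow(Rational(6901799, 2748187), -1))) = Add(Mul(Rational(-1156, 33), I, Pow(33, Rational(1, 2))), Mul(2821, Rational(2748187, 6901799))) = Add(Mul(Rational(-1156, 33), I, Pow(33, Rational(1, 2))), Rational(7752635527, 6901799)) = Add(Rational(7752635527, 6901799), Mul(Rational(-1156, 33), I, Pow(33, Rational(1, 2))))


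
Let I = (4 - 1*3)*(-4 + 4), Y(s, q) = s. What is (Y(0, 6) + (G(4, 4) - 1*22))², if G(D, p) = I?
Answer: 484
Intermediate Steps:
I = 0 (I = (4 - 3)*0 = 1*0 = 0)
G(D, p) = 0
(Y(0, 6) + (G(4, 4) - 1*22))² = (0 + (0 - 1*22))² = (0 + (0 - 22))² = (0 - 22)² = (-22)² = 484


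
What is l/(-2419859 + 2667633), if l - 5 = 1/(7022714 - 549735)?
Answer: 16182448/801917949373 ≈ 2.0180e-5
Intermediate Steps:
l = 32364896/6472979 (l = 5 + 1/(7022714 - 549735) = 5 + 1/6472979 = 32364896/6472979 ≈ 5.0000)
l/(-2419859 + 2667633) = 32364896/(6472979*(-2419859 + 2667633)) = (32364896/6472979)/247774 = (32364896/6472979)*(1/247774) = 16182448/801917949373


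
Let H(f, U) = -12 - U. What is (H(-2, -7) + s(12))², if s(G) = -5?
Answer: 100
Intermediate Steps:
(H(-2, -7) + s(12))² = ((-12 - 1*(-7)) - 5)² = ((-12 + 7) - 5)² = (-5 - 5)² = (-10)² = 100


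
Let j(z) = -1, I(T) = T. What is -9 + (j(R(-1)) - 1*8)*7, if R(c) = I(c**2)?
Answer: -72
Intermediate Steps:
R(c) = c**2
-9 + (j(R(-1)) - 1*8)*7 = -9 + (-1 - 1*8)*7 = -9 + (-1 - 8)*7 = -9 - 9*7 = -9 - 63 = -72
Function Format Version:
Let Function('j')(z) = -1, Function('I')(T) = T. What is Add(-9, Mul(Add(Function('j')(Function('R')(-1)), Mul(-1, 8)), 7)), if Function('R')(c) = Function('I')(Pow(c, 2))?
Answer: -72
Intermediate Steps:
Function('R')(c) = Pow(c, 2)
Add(-9, Mul(Add(Function('j')(Function('R')(-1)), Mul(-1, 8)), 7)) = Add(-9, Mul(Add(-1, Mul(-1, 8)), 7)) = Add(-9, Mul(Add(-1, -8), 7)) = Add(-9, Mul(-9, 7)) = Add(-9, -63) = -72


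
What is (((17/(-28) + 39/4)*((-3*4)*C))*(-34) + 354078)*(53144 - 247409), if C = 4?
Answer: -501785329410/7 ≈ -7.1684e+10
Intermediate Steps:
(((17/(-28) + 39/4)*((-3*4)*C))*(-34) + 354078)*(53144 - 247409) = (((17/(-28) + 39/4)*(-3*4*4))*(-34) + 354078)*(53144 - 247409) = (((17*(-1/28) + 39*(1/4))*(-12*4))*(-34) + 354078)*(-194265) = (((-17/28 + 39/4)*(-48))*(-34) + 354078)*(-194265) = (((64/7)*(-48))*(-34) + 354078)*(-194265) = (-3072/7*(-34) + 354078)*(-194265) = (104448/7 + 354078)*(-194265) = (2582994/7)*(-194265) = -501785329410/7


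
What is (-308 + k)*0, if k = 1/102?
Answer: 0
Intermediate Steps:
k = 1/102 ≈ 0.0098039
(-308 + k)*0 = (-308 + 1/102)*0 = -31415/102*0 = 0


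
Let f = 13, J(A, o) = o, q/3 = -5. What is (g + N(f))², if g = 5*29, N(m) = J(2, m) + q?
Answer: 20449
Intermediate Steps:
q = -15 (q = 3*(-5) = -15)
N(m) = -15 + m (N(m) = m - 15 = -15 + m)
g = 145
(g + N(f))² = (145 + (-15 + 13))² = (145 - 2)² = 143² = 20449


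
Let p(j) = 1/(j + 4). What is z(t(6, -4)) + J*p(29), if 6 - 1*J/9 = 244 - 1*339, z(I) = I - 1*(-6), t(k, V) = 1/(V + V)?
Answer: 2941/88 ≈ 33.420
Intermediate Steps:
t(k, V) = 1/(2*V)
p(j) = 1/(4 + j)
z(I) = 6 + I (z(I) = I + 6 = 6 + I)
J = 909 (J = 54 - 9*(244 - 1*339) = 54 - 9*(244 - 339) = 54 - 9*(-95) = 54 + 855 = 909)
z(t(6, -4)) + J*p(29) = (6 + (½)/(-4)) + 909/(4 + 29) = (6 + (½)*(-¼)) + 909/33 = (6 - ⅛) + 909*(1/33) = 47/8 + 303/11 = 2941/88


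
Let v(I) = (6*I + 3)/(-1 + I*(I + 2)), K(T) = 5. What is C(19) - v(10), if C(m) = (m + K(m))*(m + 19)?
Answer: 15495/17 ≈ 911.47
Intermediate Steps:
v(I) = (3 + 6*I)/(-1 + I*(2 + I))
C(m) = (5 + m)*(19 + m) (C(m) = (m + 5)*(m + 19) = (5 + m)*(19 + m))
C(19) - v(10) = (95 + 19**2 + 24*19) - 3*(1 + 2*10)/(-1 + 10**2 + 2*10) = (95 + 361 + 456) - 3*(1 + 20)/(-1 + 100 + 20) = 912 - 3*21/119 = 912 - 1*9/17 = 912 - 9/17 = 15495/17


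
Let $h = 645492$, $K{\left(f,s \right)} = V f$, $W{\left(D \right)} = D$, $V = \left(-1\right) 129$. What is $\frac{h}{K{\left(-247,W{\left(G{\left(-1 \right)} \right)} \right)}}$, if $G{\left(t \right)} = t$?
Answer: $\frac{215164}{10621} \approx 20.258$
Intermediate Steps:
$V = -129$
$K{\left(f,s \right)} = - 129 f$
$\frac{h}{K{\left(-247,W{\left(G{\left(-1 \right)} \right)} \right)}} = \frac{645492}{\left(-129\right) \left(-247\right)} = \frac{645492}{31863} = 645492 \cdot \frac{1}{31863} = \frac{215164}{10621}$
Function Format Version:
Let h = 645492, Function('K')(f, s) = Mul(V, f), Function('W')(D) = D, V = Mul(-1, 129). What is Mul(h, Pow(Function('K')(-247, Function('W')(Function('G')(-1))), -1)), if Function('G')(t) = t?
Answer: Rational(215164, 10621) ≈ 20.258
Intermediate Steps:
V = -129
Function('K')(f, s) = Mul(-129, f)
Mul(h, Pow(Function('K')(-247, Function('W')(Function('G')(-1))), -1)) = Mul(645492, Pow(Mul(-129, -247), -1)) = Mul(645492, Pow(31863, -1)) = Mul(645492, Rational(1, 31863)) = Rational(215164, 10621)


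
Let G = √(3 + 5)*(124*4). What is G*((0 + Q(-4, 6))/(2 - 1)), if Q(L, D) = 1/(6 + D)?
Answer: 248*√2/3 ≈ 116.91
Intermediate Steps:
G = 992*√2 (G = √8*496 = (2*√2)*496 = 992*√2 ≈ 1402.9)
G*((0 + Q(-4, 6))/(2 - 1)) = (992*√2)*((0 + 1/(6 + 6))/(2 - 1)) = (992*√2)*((0 + 1/12)/1) = (992*√2)*((0 + 1/12)*1) = (992*√2)*((1/12)*1) = (992*√2)*(1/12) = 248*√2/3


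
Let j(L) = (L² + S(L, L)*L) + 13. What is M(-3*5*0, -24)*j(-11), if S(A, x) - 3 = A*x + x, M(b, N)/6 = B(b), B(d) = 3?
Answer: -19962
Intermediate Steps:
M(b, N) = 18 (M(b, N) = 6*3 = 18)
S(A, x) = 3 + x + A*x (S(A, x) = 3 + (A*x + x) = 3 + (x + A*x) = 3 + x + A*x)
j(L) = 13 + L² + L*(3 + L + L²) (j(L) = (L² + (3 + L + L*L)*L) + 13 = (L² + (3 + L + L²)*L) + 13 = (L² + L*(3 + L + L²)) + 13 = 13 + L² + L*(3 + L + L²))
M(-3*5*0, -24)*j(-11) = 18*(13 + (-11)² - 11*(3 - 11 + (-11)²)) = 18*(13 + 121 - 11*(3 - 11 + 121)) = 18*(13 + 121 - 11*113) = 18*(13 + 121 - 1243) = 18*(-1109) = -19962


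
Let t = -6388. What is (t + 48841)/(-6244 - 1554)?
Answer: -42453/7798 ≈ -5.4441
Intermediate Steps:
(t + 48841)/(-6244 - 1554) = (-6388 + 48841)/(-6244 - 1554) = 42453/(-7798) = 42453*(-1/7798) = -42453/7798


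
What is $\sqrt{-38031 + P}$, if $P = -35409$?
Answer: $12 i \sqrt{510} \approx 271.0 i$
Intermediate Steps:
$\sqrt{-38031 + P} = \sqrt{-38031 - 35409} = \sqrt{-73440} = 12 i \sqrt{510}$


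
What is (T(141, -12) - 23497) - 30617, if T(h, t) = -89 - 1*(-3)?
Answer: -54200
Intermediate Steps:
T(h, t) = -86 (T(h, t) = -89 + 3 = -86)
(T(141, -12) - 23497) - 30617 = (-86 - 23497) - 30617 = -23583 - 30617 = -54200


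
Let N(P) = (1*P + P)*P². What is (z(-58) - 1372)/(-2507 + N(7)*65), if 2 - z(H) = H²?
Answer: -4734/42083 ≈ -0.11249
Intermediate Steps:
N(P) = 2*P³ (N(P) = (P + P)*P² = (2*P)*P² = 2*P³)
z(H) = 2 - H²
(z(-58) - 1372)/(-2507 + N(7)*65) = ((2 - 1*(-58)²) - 1372)/(-2507 + (2*7³)*65) = ((2 - 1*3364) - 1372)/(-2507 + (2*343)*65) = ((2 - 3364) - 1372)/(-2507 + 686*65) = (-3362 - 1372)/(-2507 + 44590) = -4734/42083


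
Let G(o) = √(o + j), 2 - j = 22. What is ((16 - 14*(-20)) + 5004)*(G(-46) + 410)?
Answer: 2173000 + 5300*I*√66 ≈ 2.173e+6 + 43057.0*I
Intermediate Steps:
j = -20 (j = 2 - 1*22 = 2 - 22 = -20)
G(o) = √(-20 + o) (G(o) = √(o - 20) = √(-20 + o))
((16 - 14*(-20)) + 5004)*(G(-46) + 410) = ((16 - 14*(-20)) + 5004)*(√(-20 - 46) + 410) = ((16 + 280) + 5004)*(√(-66) + 410) = (296 + 5004)*(I*√66 + 410) = 5300*(410 + I*√66) = 2173000 + 5300*I*√66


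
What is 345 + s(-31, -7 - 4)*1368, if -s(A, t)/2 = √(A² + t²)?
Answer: 345 - 2736*√1082 ≈ -89652.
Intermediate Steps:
s(A, t) = -2*√(A² + t²)
345 + s(-31, -7 - 4)*1368 = 345 - 2*√((-31)² + (-7 - 4)²)*1368 = 345 - 2*√(961 + (-11)²)*1368 = 345 - 2*√(961 + 121)*1368 = 345 - 2*√1082*1368 = 345 - 2736*√1082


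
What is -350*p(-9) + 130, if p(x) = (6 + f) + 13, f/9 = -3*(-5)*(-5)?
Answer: 229730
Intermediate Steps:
f = -675 (f = 9*(-3*(-5)*(-5)) = 9*(15*(-5)) = 9*(-75) = -675)
p(x) = -656 (p(x) = (6 - 675) + 13 = -669 + 13 = -656)
-350*p(-9) + 130 = -350*(-656) + 130 = 229600 + 130 = 229730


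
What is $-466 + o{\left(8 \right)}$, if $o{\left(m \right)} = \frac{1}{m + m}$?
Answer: $- \frac{7455}{16} \approx -465.94$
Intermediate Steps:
$o{\left(m \right)} = \frac{1}{2 m}$
$-466 + o{\left(8 \right)} = -466 + \frac{1}{2 \cdot 8} = -466 + \frac{1}{2} \cdot \frac{1}{8} = -466 + \frac{1}{16} = - \frac{7455}{16}$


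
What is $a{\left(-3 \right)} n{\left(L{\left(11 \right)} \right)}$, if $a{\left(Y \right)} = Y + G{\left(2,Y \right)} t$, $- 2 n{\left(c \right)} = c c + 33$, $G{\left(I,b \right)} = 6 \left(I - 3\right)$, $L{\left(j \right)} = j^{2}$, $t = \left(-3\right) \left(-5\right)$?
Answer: $682341$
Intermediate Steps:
$t = 15$
$G{\left(I,b \right)} = -18 + 6 I$ ($G{\left(I,b \right)} = 6 \left(-3 + I\right) = -18 + 6 I$)
$n{\left(c \right)} = - \frac{33}{2} - \frac{c^{2}}{2}$ ($n{\left(c \right)} = - \frac{c c + 33}{2} = - \frac{c^{2} + 33}{2} = - \frac{33 + c^{2}}{2} = - \frac{33}{2} - \frac{c^{2}}{2}$)
$a{\left(Y \right)} = -90 + Y$ ($a{\left(Y \right)} = Y + \left(-18 + 6 \cdot 2\right) 15 = Y + \left(-18 + 12\right) 15 = Y - 90 = -90 + Y$)
$a{\left(-3 \right)} n{\left(L{\left(11 \right)} \right)} = \left(-90 - 3\right) \left(- \frac{33}{2} - \frac{\left(11^{2}\right)^{2}}{2}\right) = - 93 \left(- \frac{33}{2} - \frac{121^{2}}{2}\right) = - 93 \left(- \frac{33}{2} - \frac{14641}{2}\right) = \left(-93\right) \left(-7337\right) = 682341$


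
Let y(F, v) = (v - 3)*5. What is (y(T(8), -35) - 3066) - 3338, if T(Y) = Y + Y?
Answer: -6594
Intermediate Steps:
T(Y) = 2*Y
y(F, v) = -15 + 5*v (y(F, v) = (-3 + v)*5 = -15 + 5*v)
(y(T(8), -35) - 3066) - 3338 = ((-15 + 5*(-35)) - 3066) - 3338 = ((-15 - 175) - 3066) - 3338 = (-190 - 3066) - 3338 = -3256 - 3338 = -6594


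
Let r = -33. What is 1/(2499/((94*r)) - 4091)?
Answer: -1034/4230927 ≈ -0.00024439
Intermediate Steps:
1/(2499/((94*r)) - 4091) = 1/(2499/((94*(-33))) - 4091) = 1/(2499/(-3102) - 4091) = 1/(2499*(-1/3102) - 4091) = 1/(-833/1034 - 4091) = 1/(-4230927/1034) = -1034/4230927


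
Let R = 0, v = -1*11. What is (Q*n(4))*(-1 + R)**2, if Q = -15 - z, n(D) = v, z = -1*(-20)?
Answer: 385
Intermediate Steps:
z = 20
v = -11
n(D) = -11
Q = -35 (Q = -15 - 1*20 = -15 - 20 = -35)
(Q*n(4))*(-1 + R)**2 = (-35*(-11))*(-1 + 0)**2 = 385*(-1)**2 = 385*1 = 385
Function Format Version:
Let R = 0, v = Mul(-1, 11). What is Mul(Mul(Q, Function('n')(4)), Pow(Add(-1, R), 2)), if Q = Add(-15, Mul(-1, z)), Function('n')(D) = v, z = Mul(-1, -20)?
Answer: 385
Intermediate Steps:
z = 20
v = -11
Function('n')(D) = -11
Q = -35 (Q = Add(-15, Mul(-1, 20)) = Add(-15, -20) = -35)
Mul(Mul(Q, Function('n')(4)), Pow(Add(-1, R), 2)) = Mul(Mul(-35, -11), Pow(Add(-1, 0), 2)) = Mul(385, Pow(-1, 2)) = Mul(385, 1) = 385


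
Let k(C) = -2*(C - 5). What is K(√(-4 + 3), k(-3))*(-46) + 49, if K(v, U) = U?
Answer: -687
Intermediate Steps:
k(C) = 10 - 2*C (k(C) = -2*(-5 + C) = 10 - 2*C)
K(√(-4 + 3), k(-3))*(-46) + 49 = (10 - 2*(-3))*(-46) + 49 = (10 + 6)*(-46) + 49 = 16*(-46) + 49 = -736 + 49 = -687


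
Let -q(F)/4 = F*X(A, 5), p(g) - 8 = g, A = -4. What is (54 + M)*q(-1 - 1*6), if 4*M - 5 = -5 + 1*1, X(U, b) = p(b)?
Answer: 19747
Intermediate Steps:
p(g) = 8 + g
X(U, b) = 8 + b
q(F) = -52*F (q(F) = -4*F*(8 + 5) = -4*F*13 = -52*F)
M = 1/4 (M = 5/4 + (-5 + 1*1)/4 = 5/4 + (-5 + 1)/4 = 5/4 + (1/4)*(-4) = 5/4 - 1 = 1/4 ≈ 0.25000)
(54 + M)*q(-1 - 1*6) = (54 + 1/4)*(-52*(-1 - 1*6)) = 217*(-52*(-1 - 6))/4 = 217*(-52*(-7))/4 = (217/4)*364 = 19747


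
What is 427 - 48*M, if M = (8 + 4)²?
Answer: -6485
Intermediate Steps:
M = 144 (M = 12² = 144)
427 - 48*M = 427 - 48*144 = 427 - 6912 = -6485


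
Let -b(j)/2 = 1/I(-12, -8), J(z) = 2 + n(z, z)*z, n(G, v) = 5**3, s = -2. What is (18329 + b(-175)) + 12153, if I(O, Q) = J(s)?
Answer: 3779769/124 ≈ 30482.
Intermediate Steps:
n(G, v) = 125
J(z) = 2 + 125*z
I(O, Q) = -248 (I(O, Q) = 2 + 125*(-2) = 2 - 250 = -248)
b(j) = 1/124 (b(j) = -2/(-248) = -2*(-1/248) = 1/124)
(18329 + b(-175)) + 12153 = (18329 + 1/124) + 12153 = 2272797/124 + 12153 = 3779769/124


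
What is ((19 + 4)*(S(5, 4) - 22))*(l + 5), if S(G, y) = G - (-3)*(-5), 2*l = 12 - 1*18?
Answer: -1472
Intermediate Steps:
l = -3 (l = (12 - 1*18)/2 = (12 - 18)/2 = (½)*(-6) = -3)
S(G, y) = -15 + G (S(G, y) = G - 1*15 = G - 15 = -15 + G)
((19 + 4)*(S(5, 4) - 22))*(l + 5) = ((19 + 4)*((-15 + 5) - 22))*(-3 + 5) = (23*(-10 - 22))*2 = (23*(-32))*2 = -736*2 = -1472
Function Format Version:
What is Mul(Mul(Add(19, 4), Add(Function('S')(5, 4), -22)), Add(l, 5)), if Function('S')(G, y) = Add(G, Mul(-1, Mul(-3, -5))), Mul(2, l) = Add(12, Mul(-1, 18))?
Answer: -1472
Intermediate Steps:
l = -3 (l = Mul(Rational(1, 2), Add(12, Mul(-1, 18))) = Mul(Rational(1, 2), Add(12, -18)) = Mul(Rational(1, 2), -6) = -3)
Function('S')(G, y) = Add(-15, G) (Function('S')(G, y) = Add(G, Mul(-1, 15)) = Add(G, -15) = Add(-15, G))
Mul(Mul(Add(19, 4), Add(Function('S')(5, 4), -22)), Add(l, 5)) = Mul(Mul(Add(19, 4), Add(Add(-15, 5), -22)), Add(-3, 5)) = Mul(Mul(23, Add(-10, -22)), 2) = Mul(Mul(23, -32), 2) = Mul(-736, 2) = -1472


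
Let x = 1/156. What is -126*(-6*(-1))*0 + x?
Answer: 1/156 ≈ 0.0064103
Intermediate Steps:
x = 1/156 ≈ 0.0064103
-126*(-6*(-1))*0 + x = -126*(-6*(-1))*0 + 1/156 = -756*0 + 1/156 = -126*0 + 1/156 = 0 + 1/156 = 1/156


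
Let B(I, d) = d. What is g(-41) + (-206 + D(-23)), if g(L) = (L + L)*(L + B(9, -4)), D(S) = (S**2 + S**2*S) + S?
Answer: -8177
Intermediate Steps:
D(S) = S + S**2 + S**3 (D(S) = (S**2 + S**3) + S = S + S**2 + S**3)
g(L) = 2*L*(-4 + L) (g(L) = (L + L)*(L - 4) = (2*L)*(-4 + L) = 2*L*(-4 + L))
g(-41) + (-206 + D(-23)) = 2*(-41)*(-4 - 41) + (-206 - 23*(1 - 23 + (-23)**2)) = 2*(-41)*(-45) + (-206 - 23*(1 - 23 + 529)) = 3690 + (-206 - 23*507) = 3690 + (-206 - 11661) = 3690 - 11867 = -8177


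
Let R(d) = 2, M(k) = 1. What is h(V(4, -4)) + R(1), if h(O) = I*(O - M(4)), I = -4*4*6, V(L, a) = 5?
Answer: -382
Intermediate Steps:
I = -96 (I = -16*6 = -96)
h(O) = 96 - 96*O (h(O) = -96*(O - 1*1) = -96*(O - 1) = -96*(-1 + O) = 96 - 96*O)
h(V(4, -4)) + R(1) = (96 - 96*5) + 2 = (96 - 480) + 2 = -384 + 2 = -382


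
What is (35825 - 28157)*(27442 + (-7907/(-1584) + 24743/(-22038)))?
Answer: 34012041157839/161612 ≈ 2.1046e+8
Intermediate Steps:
(35825 - 28157)*(27442 + (-7907/(-1584) + 24743/(-22038))) = 7668*(27442 + (-7907*(-1/1584) + 24743*(-1/22038))) = 7668*(27442 + (7907/1584 - 24743/22038)) = 7668*(27442 + 22510259/5818032) = 7668*(159680944403/5818032) = 34012041157839/161612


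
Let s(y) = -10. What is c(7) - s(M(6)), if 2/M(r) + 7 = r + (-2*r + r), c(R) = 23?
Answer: 33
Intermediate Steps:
M(r) = -2/7 (M(r) = 2/(-7 + (r + (-2*r + r))) = 2/(-7 + (r - r)) = 2/(-7 + 0) = 2/(-7) = 2*(-1/7) = -2/7)
c(7) - s(M(6)) = 23 - 1*(-10) = 23 + 10 = 33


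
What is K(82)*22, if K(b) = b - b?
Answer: 0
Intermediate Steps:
K(b) = 0
K(82)*22 = 0*22 = 0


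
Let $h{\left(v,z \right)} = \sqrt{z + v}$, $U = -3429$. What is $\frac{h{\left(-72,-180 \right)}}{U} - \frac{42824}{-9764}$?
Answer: $\frac{10706}{2441} - \frac{2 i \sqrt{7}}{1143} \approx 4.3859 - 0.0046295 i$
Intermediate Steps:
$h{\left(v,z \right)} = \sqrt{v + z}$
$\frac{h{\left(-72,-180 \right)}}{U} - \frac{42824}{-9764} = \frac{\sqrt{-72 - 180}}{-3429} - \frac{42824}{-9764} = \sqrt{-252} \left(- \frac{1}{3429}\right) - - \frac{10706}{2441} = 6 i \sqrt{7} \left(- \frac{1}{3429}\right) + \frac{10706}{2441} = - \frac{2 i \sqrt{7}}{1143} + \frac{10706}{2441} = \frac{10706}{2441} - \frac{2 i \sqrt{7}}{1143}$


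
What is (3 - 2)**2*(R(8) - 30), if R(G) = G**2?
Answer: 34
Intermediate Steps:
(3 - 2)**2*(R(8) - 30) = (3 - 2)**2*(8**2 - 30) = 1**2*(64 - 30) = 1*34 = 34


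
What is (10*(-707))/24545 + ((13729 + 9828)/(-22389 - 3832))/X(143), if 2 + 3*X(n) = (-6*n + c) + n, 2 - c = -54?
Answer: -24160638595/85083185629 ≈ -0.28397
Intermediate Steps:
c = 56 (c = 2 - 1*(-54) = 2 + 54 = 56)
X(n) = 18 - 5*n/3 (X(n) = -⅔ + ((-6*n + 56) + n)/3 = -⅔ + ((56 - 6*n) + n)/3 = -⅔ + (56 - 5*n)/3 = -⅔ + (56/3 - 5*n/3) = 18 - 5*n/3)
(10*(-707))/24545 + ((13729 + 9828)/(-22389 - 3832))/X(143) = (10*(-707))/24545 + ((13729 + 9828)/(-22389 - 3832))/(18 - 5/3*143) = -7070*1/24545 + (23557/(-26221))/(18 - 715/3) = -1414/4909 + (23557*(-1/26221))/(-661/3) = -1414/4909 - 23557/26221*(-3/661) = -1414/4909 + 70671/17332081 = -24160638595/85083185629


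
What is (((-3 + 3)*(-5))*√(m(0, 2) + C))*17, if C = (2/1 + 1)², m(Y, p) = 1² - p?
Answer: 0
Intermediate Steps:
m(Y, p) = 1 - p
C = 9 (C = (2*1 + 1)² = (2 + 1)² = 3² = 9)
(((-3 + 3)*(-5))*√(m(0, 2) + C))*17 = (((-3 + 3)*(-5))*√((1 - 1*2) + 9))*17 = ((0*(-5))*√((1 - 2) + 9))*17 = (0*√(-1 + 9))*17 = (0*√8)*17 = (0*(2*√2))*17 = 0*17 = 0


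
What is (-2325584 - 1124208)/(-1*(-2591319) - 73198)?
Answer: -3449792/2518121 ≈ -1.3700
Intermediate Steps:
(-2325584 - 1124208)/(-1*(-2591319) - 73198) = -3449792/(2591319 - 73198) = -3449792/2518121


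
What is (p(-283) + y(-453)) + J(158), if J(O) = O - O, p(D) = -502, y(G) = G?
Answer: -955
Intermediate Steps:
J(O) = 0
(p(-283) + y(-453)) + J(158) = (-502 - 453) + 0 = -955 + 0 = -955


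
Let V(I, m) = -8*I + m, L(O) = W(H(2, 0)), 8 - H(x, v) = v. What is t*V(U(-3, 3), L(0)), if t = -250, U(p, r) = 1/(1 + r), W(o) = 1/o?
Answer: 1875/4 ≈ 468.75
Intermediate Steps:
H(x, v) = 8 - v
L(O) = ⅛ (L(O) = 1/(8 - 1*0) = 1/(8 + 0) = 1/8 = ⅛)
V(I, m) = m - 8*I
t*V(U(-3, 3), L(0)) = -250*(⅛ - 8/(1 + 3)) = -250*(⅛ - 8/4) = -250*(⅛ - 8*¼) = -250*(⅛ - 2) = -250*(-15/8) = 1875/4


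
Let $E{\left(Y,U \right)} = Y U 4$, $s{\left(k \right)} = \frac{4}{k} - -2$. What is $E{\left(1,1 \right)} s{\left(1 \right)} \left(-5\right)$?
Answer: $-120$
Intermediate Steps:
$s{\left(k \right)} = 2 + \frac{4}{k}$ ($s{\left(k \right)} = \frac{4}{k} + 2 = 2 + \frac{4}{k}$)
$E{\left(Y,U \right)} = 4 U Y$ ($E{\left(Y,U \right)} = U Y 4 = 4 U Y$)
$E{\left(1,1 \right)} s{\left(1 \right)} \left(-5\right) = 4 \cdot 1 \cdot 1 \left(2 + \frac{4}{1}\right) \left(-5\right) = 4 \left(2 + 4 \cdot 1\right) \left(-5\right) = 4 \left(2 + 4\right) \left(-5\right) = 4 \cdot 6 \left(-5\right) = 24 \left(-5\right) = -120$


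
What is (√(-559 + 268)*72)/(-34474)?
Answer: -36*I*√291/17237 ≈ -0.035628*I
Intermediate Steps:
(√(-559 + 268)*72)/(-34474) = (√(-291)*72)*(-1/34474) = ((I*√291)*72)*(-1/34474) = (72*I*√291)*(-1/34474) = -36*I*√291/17237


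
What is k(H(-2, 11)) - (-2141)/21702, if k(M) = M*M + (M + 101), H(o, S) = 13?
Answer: 6143807/21702 ≈ 283.10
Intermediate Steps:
k(M) = 101 + M + M**2 (k(M) = M**2 + (101 + M) = 101 + M + M**2)
k(H(-2, 11)) - (-2141)/21702 = (101 + 13 + 13**2) - (-2141)/21702 = (101 + 13 + 169) - (-2141)/21702 = 283 - 1*(-2141/21702) = 283 + 2141/21702 = 6143807/21702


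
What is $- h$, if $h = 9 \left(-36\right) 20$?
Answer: $6480$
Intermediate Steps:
$h = -6480$ ($h = \left(-324\right) 20 = -6480$)
$- h = \left(-1\right) \left(-6480\right) = 6480$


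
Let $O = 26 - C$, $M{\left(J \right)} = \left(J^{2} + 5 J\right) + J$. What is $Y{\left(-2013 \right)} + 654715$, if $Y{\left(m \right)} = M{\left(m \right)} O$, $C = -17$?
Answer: $174378628$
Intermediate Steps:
$M{\left(J \right)} = J^{2} + 6 J$
$O = 43$ ($O = 26 - -17 = 26 + 17 = 43$)
$Y{\left(m \right)} = 43 m \left(6 + m\right)$ ($Y{\left(m \right)} = m \left(6 + m\right) 43 = 43 m \left(6 + m\right)$)
$Y{\left(-2013 \right)} + 654715 = 43 \left(-2013\right) \left(6 - 2013\right) + 654715 = 43 \left(-2013\right) \left(-2007\right) + 654715 = 173723913 + 654715 = 174378628$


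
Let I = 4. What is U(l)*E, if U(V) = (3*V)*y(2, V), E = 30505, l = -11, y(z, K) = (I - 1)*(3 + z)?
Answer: -15099975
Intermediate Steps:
y(z, K) = 9 + 3*z (y(z, K) = (4 - 1)*(3 + z) = 3*(3 + z) = 9 + 3*z)
U(V) = 45*V (U(V) = (3*V)*(9 + 3*2) = (3*V)*(9 + 6) = (3*V)*15 = 45*V)
U(l)*E = (45*(-11))*30505 = -495*30505 = -15099975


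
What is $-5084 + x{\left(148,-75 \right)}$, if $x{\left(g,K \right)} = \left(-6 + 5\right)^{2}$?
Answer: $-5083$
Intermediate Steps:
$x{\left(g,K \right)} = 1$ ($x{\left(g,K \right)} = \left(-1\right)^{2} = 1$)
$-5084 + x{\left(148,-75 \right)} = -5084 + 1 = -5083$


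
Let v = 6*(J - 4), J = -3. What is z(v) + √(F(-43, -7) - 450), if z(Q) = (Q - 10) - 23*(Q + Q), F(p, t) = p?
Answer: 1880 + I*√493 ≈ 1880.0 + 22.204*I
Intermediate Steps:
v = -42 (v = 6*(-3 - 4) = 6*(-7) = -42)
z(Q) = -10 - 45*Q (z(Q) = (-10 + Q) - 46*Q = -10 - 45*Q)
z(v) + √(F(-43, -7) - 450) = (-10 - 45*(-42)) + √(-43 - 450) = (-10 + 1890) + √(-493) = 1880 + I*√493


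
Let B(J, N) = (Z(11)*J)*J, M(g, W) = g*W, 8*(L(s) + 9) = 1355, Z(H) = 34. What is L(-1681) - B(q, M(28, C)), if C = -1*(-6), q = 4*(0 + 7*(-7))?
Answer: -10447869/8 ≈ -1.3060e+6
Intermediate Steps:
q = -196 (q = 4*(0 - 49) = 4*(-49) = -196)
L(s) = 1283/8 (L(s) = -9 + (⅛)*1355 = -9 + 1355/8 = 1283/8)
C = 6
M(g, W) = W*g
B(J, N) = 34*J² (B(J, N) = (34*J)*J = 34*J²)
L(-1681) - B(q, M(28, C)) = 1283/8 - 34*(-196)² = 1283/8 - 34*38416 = 1283/8 - 1*1306144 = 1283/8 - 1306144 = -10447869/8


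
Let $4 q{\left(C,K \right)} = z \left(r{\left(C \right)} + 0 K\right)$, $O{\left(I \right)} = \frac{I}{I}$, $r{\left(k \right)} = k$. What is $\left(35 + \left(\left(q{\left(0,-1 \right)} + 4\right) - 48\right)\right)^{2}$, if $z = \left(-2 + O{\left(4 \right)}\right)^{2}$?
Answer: $81$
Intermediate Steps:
$O{\left(I \right)} = 1$
$z = 1$ ($z = \left(-2 + 1\right)^{2} = \left(-1\right)^{2} = 1$)
$q{\left(C,K \right)} = \frac{C}{4}$ ($q{\left(C,K \right)} = \frac{1 \left(C + 0 K\right)}{4} = \frac{1 \left(C + 0\right)}{4} = \frac{1 C}{4} = \frac{C}{4}$)
$\left(35 + \left(\left(q{\left(0,-1 \right)} + 4\right) - 48\right)\right)^{2} = \left(35 + \left(\left(\frac{1}{4} \cdot 0 + 4\right) - 48\right)\right)^{2} = \left(35 + \left(\left(0 + 4\right) - 48\right)\right)^{2} = \left(35 + \left(4 - 48\right)\right)^{2} = \left(35 - 44\right)^{2} = \left(-9\right)^{2} = 81$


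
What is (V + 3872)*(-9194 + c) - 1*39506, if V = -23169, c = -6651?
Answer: 305721459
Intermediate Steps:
(V + 3872)*(-9194 + c) - 1*39506 = (-23169 + 3872)*(-9194 - 6651) - 1*39506 = -19297*(-15845) - 39506 = 305760965 - 39506 = 305721459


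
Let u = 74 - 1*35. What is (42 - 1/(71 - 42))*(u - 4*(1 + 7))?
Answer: 8519/29 ≈ 293.76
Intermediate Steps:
u = 39 (u = 74 - 35 = 39)
(42 - 1/(71 - 42))*(u - 4*(1 + 7)) = (42 - 1/(71 - 42))*(39 - 4*(1 + 7)) = (42 - 1/29)*(39 - 4*8) = (42 - 1*1/29)*(39 - 32) = (42 - 1/29)*7 = (1217/29)*7 = 8519/29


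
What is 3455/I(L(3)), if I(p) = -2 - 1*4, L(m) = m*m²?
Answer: -3455/6 ≈ -575.83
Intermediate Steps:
L(m) = m³
I(p) = -6 (I(p) = -2 - 4 = -6)
3455/I(L(3)) = 3455/(-6) = -⅙*3455 = -3455/6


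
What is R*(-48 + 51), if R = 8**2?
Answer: 192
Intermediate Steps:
R = 64
R*(-48 + 51) = 64*(-48 + 51) = 64*3 = 192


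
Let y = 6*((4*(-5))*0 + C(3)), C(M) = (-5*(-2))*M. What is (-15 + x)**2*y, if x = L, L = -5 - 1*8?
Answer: 141120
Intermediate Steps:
L = -13 (L = -5 - 8 = -13)
C(M) = 10*M
x = -13
y = 180 (y = 6*((4*(-5))*0 + 10*3) = 6*(-20*0 + 30) = 6*(0 + 30) = 6*30 = 180)
(-15 + x)**2*y = (-15 - 13)**2*180 = (-28)**2*180 = 784*180 = 141120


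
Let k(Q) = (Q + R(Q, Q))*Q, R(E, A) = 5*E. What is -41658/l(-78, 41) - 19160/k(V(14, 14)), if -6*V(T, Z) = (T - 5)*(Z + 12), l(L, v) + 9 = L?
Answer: 63083998/132327 ≈ 476.73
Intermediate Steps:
l(L, v) = -9 + L
V(T, Z) = -(-5 + T)*(12 + Z)/6 (V(T, Z) = -(T - 5)*(Z + 12)/6 = -(-5 + T)*(12 + Z)/6)
k(Q) = 6*Q² (k(Q) = (Q + 5*Q)*Q = (6*Q)*Q = 6*Q²)
-41658/l(-78, 41) - 19160/k(V(14, 14)) = -41658/(-9 - 78) - 19160*1/(6*(10 - 2*14 + (⅚)*14 - ⅙*14*14)²) = -41658/(-87) - 19160*1/(6*(10 - 28 + 35/3 - 98/3)²) = -41658*(-1/87) - 19160/(6*(-39)²) = 13886/29 - 19160/(6*1521) = 13886/29 - 19160/9126 = 13886/29 - 19160*1/9126 = 13886/29 - 9580/4563 = 63083998/132327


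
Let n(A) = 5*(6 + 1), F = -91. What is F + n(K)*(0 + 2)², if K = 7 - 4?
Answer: 49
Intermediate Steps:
K = 3
n(A) = 35 (n(A) = 5*7 = 35)
F + n(K)*(0 + 2)² = -91 + 35*(0 + 2)² = -91 + 35*2² = -91 + 35*4 = -91 + 140 = 49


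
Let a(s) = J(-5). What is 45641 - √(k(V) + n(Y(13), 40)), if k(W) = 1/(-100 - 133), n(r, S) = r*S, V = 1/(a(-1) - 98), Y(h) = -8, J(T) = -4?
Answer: 45641 - I*√17372713/233 ≈ 45641.0 - 17.889*I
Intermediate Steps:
a(s) = -4
V = -1/102 (V = 1/(-4 - 98) = 1/(-102) = -1/102 ≈ -0.0098039)
n(r, S) = S*r
k(W) = -1/233 (k(W) = 1/(-233) = -1/233)
45641 - √(k(V) + n(Y(13), 40)) = 45641 - √(-1/233 + 40*(-8)) = 45641 - √(-1/233 - 320) = 45641 - √(-74561/233) = 45641 - I*√17372713/233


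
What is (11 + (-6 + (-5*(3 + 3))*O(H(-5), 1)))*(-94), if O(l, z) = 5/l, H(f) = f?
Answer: -3290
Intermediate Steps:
(11 + (-6 + (-5*(3 + 3))*O(H(-5), 1)))*(-94) = (11 + (-6 + (-5*(3 + 3))*(5/(-5))))*(-94) = (11 + (-6 + (-5*6)*(5*(-⅕))))*(-94) = (11 + (-6 - 30*(-1)))*(-94) = (11 + (-6 + 30))*(-94) = (11 + 24)*(-94) = 35*(-94) = -3290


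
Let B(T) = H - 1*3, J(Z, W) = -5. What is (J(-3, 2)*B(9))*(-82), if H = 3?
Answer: 0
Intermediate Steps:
B(T) = 0 (B(T) = 3 - 1*3 = 3 - 3 = 0)
(J(-3, 2)*B(9))*(-82) = -5*0*(-82) = 0*(-82) = 0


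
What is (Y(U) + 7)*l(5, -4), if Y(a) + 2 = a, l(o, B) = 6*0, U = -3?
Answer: 0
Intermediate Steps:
l(o, B) = 0
Y(a) = -2 + a
(Y(U) + 7)*l(5, -4) = ((-2 - 3) + 7)*0 = (-5 + 7)*0 = 2*0 = 0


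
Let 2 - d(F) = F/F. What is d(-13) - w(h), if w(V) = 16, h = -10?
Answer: -15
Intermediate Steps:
d(F) = 1 (d(F) = 2 - F/F = 2 - 1*1 = 2 - 1 = 1)
d(-13) - w(h) = 1 - 1*16 = 1 - 16 = -15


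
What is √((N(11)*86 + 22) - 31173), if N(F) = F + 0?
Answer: I*√30205 ≈ 173.8*I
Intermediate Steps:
N(F) = F
√((N(11)*86 + 22) - 31173) = √((11*86 + 22) - 31173) = √((946 + 22) - 31173) = √(968 - 31173) = √(-30205) = I*√30205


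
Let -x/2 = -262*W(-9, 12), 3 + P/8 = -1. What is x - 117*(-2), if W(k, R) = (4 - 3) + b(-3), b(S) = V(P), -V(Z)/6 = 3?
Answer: -8674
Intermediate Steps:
P = -32 (P = -24 + 8*(-1) = -24 - 8 = -32)
V(Z) = -18 (V(Z) = -6*3 = -18)
b(S) = -18
W(k, R) = -17 (W(k, R) = (4 - 3) - 18 = 1 - 18 = -17)
x = -8908 (x = -(-524)*(-17) = -2*4454 = -8908)
x - 117*(-2) = -8908 - 117*(-2) = -8908 + 234 = -8674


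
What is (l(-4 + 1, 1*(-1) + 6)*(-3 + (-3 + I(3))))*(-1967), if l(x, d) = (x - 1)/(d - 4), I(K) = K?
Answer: -23604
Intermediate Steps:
l(x, d) = (-1 + x)/(-4 + d)
(l(-4 + 1, 1*(-1) + 6)*(-3 + (-3 + I(3))))*(-1967) = (((-1 + (-4 + 1))/(-4 + (1*(-1) + 6)))*(-3 + (-3 + 3)))*(-1967) = (((-1 - 3)/(-4 + (-1 + 6)))*(-3 + 0))*(-1967) = ((-4/(-4 + 5))*(-3))*(-1967) = ((-4/1)*(-3))*(-1967) = ((1*(-4))*(-3))*(-1967) = -4*(-3)*(-1967) = 12*(-1967) = -23604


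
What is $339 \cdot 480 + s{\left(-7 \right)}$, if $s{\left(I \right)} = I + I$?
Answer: $162706$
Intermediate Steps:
$s{\left(I \right)} = 2 I$
$339 \cdot 480 + s{\left(-7 \right)} = 339 \cdot 480 + 2 \left(-7\right) = 162720 - 14 = 162706$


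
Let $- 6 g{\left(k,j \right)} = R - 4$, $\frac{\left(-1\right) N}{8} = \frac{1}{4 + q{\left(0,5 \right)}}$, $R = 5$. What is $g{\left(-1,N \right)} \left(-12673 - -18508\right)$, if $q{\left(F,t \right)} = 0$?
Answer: $- \frac{1945}{2} \approx -972.5$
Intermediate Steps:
$N = -2$ ($N = - \frac{8}{4 + 0} = - \frac{8}{4} = \left(-8\right) \frac{1}{4} = -2$)
$g{\left(k,j \right)} = - \frac{1}{6}$ ($g{\left(k,j \right)} = - \frac{5 - 4}{6} = \left(- \frac{1}{6}\right) 1 = - \frac{1}{6}$)
$g{\left(-1,N \right)} \left(-12673 - -18508\right) = - \frac{-12673 - -18508}{6} = - \frac{-12673 + 18508}{6} = \left(- \frac{1}{6}\right) 5835 = - \frac{1945}{2}$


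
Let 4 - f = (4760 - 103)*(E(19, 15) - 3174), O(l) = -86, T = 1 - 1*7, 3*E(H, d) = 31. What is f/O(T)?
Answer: -44199599/258 ≈ -1.7132e+5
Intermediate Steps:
E(H, d) = 31/3 (E(H, d) = (⅓)*31 = 31/3)
T = -6 (T = 1 - 7 = -6)
f = 44199599/3 (f = 4 - (4760 - 103)*(31/3 - 3174) = 4 - 4657*(-9491)/3 = 4 - 1*(-44199587/3) = 4 + 44199587/3 = 44199599/3 ≈ 1.4733e+7)
f/O(T) = (44199599/3)/(-86) = (44199599/3)*(-1/86) = -44199599/258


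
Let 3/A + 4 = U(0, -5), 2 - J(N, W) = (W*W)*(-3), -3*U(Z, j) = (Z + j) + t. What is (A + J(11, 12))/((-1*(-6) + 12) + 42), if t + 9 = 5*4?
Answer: 289/40 ≈ 7.2250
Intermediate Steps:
t = 11 (t = -9 + 5*4 = -9 + 20 = 11)
U(Z, j) = -11/3 - Z/3 - j/3 (U(Z, j) = -((Z + j) + 11)/3 = -(11 + Z + j)/3 = -11/3 - Z/3 - j/3)
J(N, W) = 2 + 3*W² (J(N, W) = 2 - W*W*(-3) = 2 - W²*(-3) = 2 - (-3)*W² = 2 + 3*W²)
A = -½ (A = 3/(-4 + (-11/3 - ⅓*0 - ⅓*(-5))) = 3/(-4 + (-11/3 + 0 + 5/3)) = 3/(-4 - 2) = 3/(-6) = 3*(-⅙) = -½ ≈ -0.50000)
(A + J(11, 12))/((-1*(-6) + 12) + 42) = (-½ + (2 + 3*12²))/((-1*(-6) + 12) + 42) = (-½ + (2 + 3*144))/((6 + 12) + 42) = (-½ + (2 + 432))/(18 + 42) = (-½ + 434)/60 = (867/2)*(1/60) = 289/40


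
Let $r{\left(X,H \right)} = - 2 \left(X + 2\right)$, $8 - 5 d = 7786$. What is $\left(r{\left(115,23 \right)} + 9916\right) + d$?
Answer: $\frac{40632}{5} \approx 8126.4$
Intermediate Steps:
$d = - \frac{7778}{5}$ ($d = \frac{8}{5} - \frac{7786}{5} = - \frac{7778}{5} \approx -1555.6$)
$r{\left(X,H \right)} = -4 - 2 X$ ($r{\left(X,H \right)} = - 2 \left(2 + X\right) = -4 - 2 X$)
$\left(r{\left(115,23 \right)} + 9916\right) + d = \left(\left(-4 - 230\right) + 9916\right) - \frac{7778}{5} = \left(-234 + 9916\right) - \frac{7778}{5} = 9682 - \frac{7778}{5} = \frac{40632}{5}$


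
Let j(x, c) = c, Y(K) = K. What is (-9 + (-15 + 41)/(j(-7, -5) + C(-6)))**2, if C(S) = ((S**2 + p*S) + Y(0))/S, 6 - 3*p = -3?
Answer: 2401/16 ≈ 150.06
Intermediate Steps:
p = 3 (p = 2 - 1/3*(-3) = 2 + 1 = 3)
C(S) = (S**2 + 3*S)/S (C(S) = ((S**2 + 3*S) + 0)/S = (S**2 + 3*S)/S)
(-9 + (-15 + 41)/(j(-7, -5) + C(-6)))**2 = (-9 + (-15 + 41)/(-5 + (3 - 6)))**2 = (-9 + 26/(-5 - 3))**2 = (-9 + 26/(-8))**2 = (-9 + 26*(-1/8))**2 = (-9 - 13/4)**2 = (-49/4)**2 = 2401/16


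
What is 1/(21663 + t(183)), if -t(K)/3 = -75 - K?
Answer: 1/22437 ≈ 4.4569e-5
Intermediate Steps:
t(K) = 225 + 3*K (t(K) = -3*(-75 - K) = 225 + 3*K)
1/(21663 + t(183)) = 1/(21663 + (225 + 3*183)) = 1/(21663 + (225 + 549)) = 1/(21663 + 774) = 1/22437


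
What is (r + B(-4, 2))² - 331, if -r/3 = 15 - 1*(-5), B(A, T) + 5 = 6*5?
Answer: 894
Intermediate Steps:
B(A, T) = 25 (B(A, T) = -5 + 6*5 = -5 + 30 = 25)
r = -60 (r = -3*(15 - 1*(-5)) = -3*(15 + 5) = -3*20 = -60)
(r + B(-4, 2))² - 331 = (-60 + 25)² - 331 = (-35)² - 331 = 1225 - 331 = 894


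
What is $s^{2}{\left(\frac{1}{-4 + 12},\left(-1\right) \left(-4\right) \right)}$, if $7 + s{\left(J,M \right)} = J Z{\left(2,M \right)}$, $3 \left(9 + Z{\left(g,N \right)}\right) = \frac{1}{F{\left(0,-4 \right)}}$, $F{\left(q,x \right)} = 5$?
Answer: $\frac{237169}{3600} \approx 65.88$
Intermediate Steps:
$Z{\left(g,N \right)} = - \frac{134}{15}$ ($Z{\left(g,N \right)} = -9 + \frac{1}{3 \cdot 5} = -9 + \frac{1}{3} \cdot \frac{1}{5} = -9 + \frac{1}{15} = - \frac{134}{15}$)
$s{\left(J,M \right)} = -7 - \frac{134 J}{15}$ ($s{\left(J,M \right)} = -7 + J \left(- \frac{134}{15}\right) = -7 - \frac{134 J}{15}$)
$s^{2}{\left(\frac{1}{-4 + 12},\left(-1\right) \left(-4\right) \right)} = \left(-7 - \frac{134}{15 \left(-4 + 12\right)}\right)^{2} = \left(-7 - \frac{134}{15 \cdot 8}\right)^{2} = \left(-7 - \frac{67}{60}\right)^{2} = \left(- \frac{487}{60}\right)^{2} = \frac{237169}{3600}$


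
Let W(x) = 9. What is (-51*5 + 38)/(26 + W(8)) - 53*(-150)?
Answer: 39719/5 ≈ 7943.8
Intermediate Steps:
(-51*5 + 38)/(26 + W(8)) - 53*(-150) = (-51*5 + 38)/(26 + 9) - 53*(-150) = (-255 + 38)/35 + 7950 = -217*1/35 + 7950 = -31/5 + 7950 = 39719/5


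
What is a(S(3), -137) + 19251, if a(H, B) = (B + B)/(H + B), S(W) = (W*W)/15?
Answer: 6565276/341 ≈ 19253.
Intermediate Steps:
S(W) = W²/15 (S(W) = W²*(1/15) = W²/15)
a(H, B) = 2*B/(B + H) (a(H, B) = (2*B)/(B + H) = 2*B/(B + H))
a(S(3), -137) + 19251 = 2*(-137)/(-137 + (1/15)*3²) + 19251 = 2*(-137)/(-137 + (1/15)*9) + 19251 = 2*(-137)/(-137 + ⅗) + 19251 = 2*(-137)/(-682/5) + 19251 = 2*(-137)*(-5/682) + 19251 = 685/341 + 19251 = 6565276/341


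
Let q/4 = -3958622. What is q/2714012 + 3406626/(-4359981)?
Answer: -6523640889020/986086729481 ≈ -6.6157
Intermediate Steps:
q = -15834488 (q = 4*(-3958622) = -15834488)
q/2714012 + 3406626/(-4359981) = -15834488/2714012 + 3406626/(-4359981) = -15834488*1/2714012 + 3406626*(-1/4359981) = -3958622/678503 - 1135542/1453327 = -6523640889020/986086729481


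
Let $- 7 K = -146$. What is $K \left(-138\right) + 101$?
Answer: $- \frac{19441}{7} \approx -2777.3$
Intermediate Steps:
$K = \frac{146}{7}$ ($K = \left(- \frac{1}{7}\right) \left(-146\right) = \frac{146}{7} \approx 20.857$)
$K \left(-138\right) + 101 = \frac{146}{7} \left(-138\right) + 101 = - \frac{20148}{7} + 101 = - \frac{19441}{7}$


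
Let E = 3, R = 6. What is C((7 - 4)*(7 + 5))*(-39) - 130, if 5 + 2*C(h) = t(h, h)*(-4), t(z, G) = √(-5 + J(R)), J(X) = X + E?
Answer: 247/2 ≈ 123.50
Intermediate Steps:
J(X) = 3 + X (J(X) = X + 3 = 3 + X)
t(z, G) = 2 (t(z, G) = √(-5 + (3 + 6)) = √(-5 + 9) = √4 = 2)
C(h) = -13/2 (C(h) = -5/2 + (2*(-4))/2 = -5/2 + (½)*(-8) = -5/2 - 4 = -13/2)
C((7 - 4)*(7 + 5))*(-39) - 130 = -13/2*(-39) - 130 = 507/2 - 130 = 247/2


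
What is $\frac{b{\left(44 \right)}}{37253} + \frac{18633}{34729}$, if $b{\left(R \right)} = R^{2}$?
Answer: $\frac{761370493}{1293759437} \approx 0.58849$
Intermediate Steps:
$\frac{b{\left(44 \right)}}{37253} + \frac{18633}{34729} = \frac{44^{2}}{37253} + \frac{18633}{34729} = 1936 \cdot \frac{1}{37253} + 18633 \cdot \frac{1}{34729} = \frac{1936}{37253} + \frac{18633}{34729} = \frac{761370493}{1293759437}$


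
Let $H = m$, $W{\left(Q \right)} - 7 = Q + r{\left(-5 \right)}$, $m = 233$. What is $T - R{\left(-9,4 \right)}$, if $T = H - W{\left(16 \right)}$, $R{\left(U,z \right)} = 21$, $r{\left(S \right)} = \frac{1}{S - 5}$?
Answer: $\frac{1891}{10} \approx 189.1$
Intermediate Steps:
$r{\left(S \right)} = \frac{1}{-5 + S}$
$W{\left(Q \right)} = \frac{69}{10} + Q$ ($W{\left(Q \right)} = 7 + \left(Q + \frac{1}{-5 - 5}\right) = 7 + \left(Q + \frac{1}{-10}\right) = 7 + \left(Q - \frac{1}{10}\right) = 7 + \left(- \frac{1}{10} + Q\right) = \frac{69}{10} + Q$)
$H = 233$
$T = \frac{2101}{10}$ ($T = 233 - \left(\frac{69}{10} + 16\right) = 233 - \frac{229}{10} = \frac{2101}{10} \approx 210.1$)
$T - R{\left(-9,4 \right)} = \frac{2101}{10} - 21 = \frac{1891}{10}$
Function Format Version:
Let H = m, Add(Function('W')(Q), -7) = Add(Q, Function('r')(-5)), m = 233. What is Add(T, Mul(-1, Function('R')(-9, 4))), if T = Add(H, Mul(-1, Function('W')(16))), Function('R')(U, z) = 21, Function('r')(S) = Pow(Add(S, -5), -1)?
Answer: Rational(1891, 10) ≈ 189.10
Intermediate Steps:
Function('r')(S) = Pow(Add(-5, S), -1)
Function('W')(Q) = Add(Rational(69, 10), Q) (Function('W')(Q) = Add(7, Add(Q, Pow(Add(-5, -5), -1))) = Add(7, Add(Q, Pow(-10, -1))) = Add(7, Add(Q, Rational(-1, 10))) = Add(7, Add(Rational(-1, 10), Q)) = Add(Rational(69, 10), Q))
H = 233
T = Rational(2101, 10) (T = Add(233, Mul(-1, Add(Rational(69, 10), 16))) = Add(233, Mul(-1, Rational(229, 10))) = Add(233, Rational(-229, 10)) = Rational(2101, 10) ≈ 210.10)
Add(T, Mul(-1, Function('R')(-9, 4))) = Add(Rational(2101, 10), Mul(-1, 21)) = Add(Rational(2101, 10), -21) = Rational(1891, 10)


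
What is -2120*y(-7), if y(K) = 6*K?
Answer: 89040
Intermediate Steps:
-2120*y(-7) = -12720*(-7) = -2120*(-42) = 89040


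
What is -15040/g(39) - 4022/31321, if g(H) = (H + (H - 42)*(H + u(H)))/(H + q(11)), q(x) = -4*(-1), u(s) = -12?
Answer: 10127874098/657741 ≈ 15398.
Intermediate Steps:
q(x) = 4
g(H) = (H + (-42 + H)*(-12 + H))/(4 + H) (g(H) = (H + (H - 42)*(H - 12))/(H + 4) = (H + (-42 + H)*(-12 + H))/(4 + H))
-15040/g(39) - 4022/31321 = -15040*(4 + 39)/(504 + 39² - 53*39) - 4022/31321 = -15040*43/(504 + 1521 - 2067) - 4022*1/31321 = -15040/((1/43)*(-42)) - 4022/31321 = -15040/(-42/43) - 4022/31321 = -15040*(-43/42) - 4022/31321 = 323360/21 - 4022/31321 = 10127874098/657741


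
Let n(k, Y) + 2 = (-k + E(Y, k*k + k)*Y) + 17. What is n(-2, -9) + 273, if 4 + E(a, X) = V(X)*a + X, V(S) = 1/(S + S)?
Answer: 1313/4 ≈ 328.25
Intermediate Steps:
V(S) = 1/(2*S)
E(a, X) = -4 + X + a/(2*X) (E(a, X) = -4 + ((1/(2*X))*a + X) = -4 + (a/(2*X) + X) = -4 + (X + a/(2*X)) = -4 + X + a/(2*X))
n(k, Y) = 15 - k + Y*(-4 + k + k**2 + Y/(2*(k + k**2))) (n(k, Y) = -2 + ((-k + (-4 + (k*k + k) + Y/(2*(k*k + k)))*Y) + 17) = -2 + ((-k + (-4 + (k**2 + k) + Y/(2*(k**2 + k)))*Y) + 17) = -2 + ((-k + (-4 + (k + k**2) + Y/(2*(k + k**2)))*Y) + 17) = -2 + ((-k + (-4 + k + k**2 + Y/(2*(k + k**2)))*Y) + 17) = -2 + ((-k + Y*(-4 + k + k**2 + Y/(2*(k + k**2)))) + 17) = -2 + (17 - k + Y*(-4 + k + k**2 + Y/(2*(k + k**2)))) = 15 - k + Y*(-4 + k + k**2 + Y/(2*(k + k**2))))
n(-2, -9) + 273 = ((1/2)*(-9)*(-9 + 2*(-2)*(1 - 2)*(-4 - 2*(1 - 2))) - 2*(1 - 2)*(15 - 1*(-2)))/((-2)*(1 - 2)) + 273 = -1/2*((1/2)*(-9)*(-9 + 2*(-2)*(-1)*(-4 - 2*(-1))) - 2*(-1)*(15 + 2))/(-1) + 273 = -1/2*(-1)*((1/2)*(-9)*(-9 + 2*(-2)*(-1)*(-4 + 2)) - 2*(-1)*17) + 273 = -1/2*(-1)*((1/2)*(-9)*(-9 + 2*(-2)*(-1)*(-2)) + 34) + 273 = -1/2*(-1)*((1/2)*(-9)*(-9 - 8) + 34) + 273 = -1/2*(-1)*((1/2)*(-9)*(-17) + 34) + 273 = -1/2*(-1)*(153/2 + 34) + 273 = -1/2*(-1)*221/2 + 273 = 221/4 + 273 = 1313/4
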